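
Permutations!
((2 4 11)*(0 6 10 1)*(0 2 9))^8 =(11)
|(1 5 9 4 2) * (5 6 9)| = |(1 6 9 4 2)| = 5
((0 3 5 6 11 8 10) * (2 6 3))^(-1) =((0 2 6 11 8 10)(3 5))^(-1) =(0 10 8 11 6 2)(3 5)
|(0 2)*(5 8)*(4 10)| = |(0 2)(4 10)(5 8)| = 2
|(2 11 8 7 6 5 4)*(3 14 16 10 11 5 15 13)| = 30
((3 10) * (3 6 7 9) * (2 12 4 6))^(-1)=(2 10 3 9 7 6 4 12)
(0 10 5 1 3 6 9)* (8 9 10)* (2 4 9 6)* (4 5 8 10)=[10, 3, 5, 2, 9, 1, 4, 7, 6, 0, 8]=(0 10 8 6 4 9)(1 3 2 5)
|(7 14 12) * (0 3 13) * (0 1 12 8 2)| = |(0 3 13 1 12 7 14 8 2)| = 9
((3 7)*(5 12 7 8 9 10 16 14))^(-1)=((3 8 9 10 16 14 5 12 7))^(-1)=(3 7 12 5 14 16 10 9 8)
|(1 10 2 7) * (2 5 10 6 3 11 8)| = 14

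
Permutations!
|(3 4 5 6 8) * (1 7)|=10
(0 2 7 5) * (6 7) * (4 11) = (0 2 6 7 5)(4 11) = [2, 1, 6, 3, 11, 0, 7, 5, 8, 9, 10, 4]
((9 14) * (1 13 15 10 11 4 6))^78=((1 13 15 10 11 4 6)(9 14))^78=(1 13 15 10 11 4 6)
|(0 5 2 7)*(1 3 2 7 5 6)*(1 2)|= |(0 6 2 5 7)(1 3)|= 10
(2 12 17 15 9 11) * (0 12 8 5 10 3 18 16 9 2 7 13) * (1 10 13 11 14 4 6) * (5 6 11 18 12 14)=(0 14 4 11 7 18 16 9 5 13)(1 10 3 12 17 15 2 8 6)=[14, 10, 8, 12, 11, 13, 1, 18, 6, 5, 3, 7, 17, 0, 4, 2, 9, 15, 16]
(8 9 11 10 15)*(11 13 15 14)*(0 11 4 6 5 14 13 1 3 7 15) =(0 11 10 13)(1 3 7 15 8 9)(4 6 5 14) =[11, 3, 2, 7, 6, 14, 5, 15, 9, 1, 13, 10, 12, 0, 4, 8]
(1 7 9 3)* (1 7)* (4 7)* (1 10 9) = [0, 10, 2, 4, 7, 5, 6, 1, 8, 3, 9] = (1 10 9 3 4 7)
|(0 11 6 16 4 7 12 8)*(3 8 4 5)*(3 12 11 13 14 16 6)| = |(0 13 14 16 5 12 4 7 11 3 8)| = 11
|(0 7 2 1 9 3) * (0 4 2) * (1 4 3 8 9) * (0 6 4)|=10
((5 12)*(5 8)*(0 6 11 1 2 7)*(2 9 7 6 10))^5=((0 10 2 6 11 1 9 7)(5 12 8))^5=(0 1 2 7 11 10 9 6)(5 8 12)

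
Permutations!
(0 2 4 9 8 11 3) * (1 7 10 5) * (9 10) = [2, 7, 4, 0, 10, 1, 6, 9, 11, 8, 5, 3] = (0 2 4 10 5 1 7 9 8 11 3)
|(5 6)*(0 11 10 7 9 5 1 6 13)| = |(0 11 10 7 9 5 13)(1 6)| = 14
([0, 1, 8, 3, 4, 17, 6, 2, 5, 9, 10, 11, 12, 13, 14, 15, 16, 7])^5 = [0, 1, 2, 3, 4, 5, 6, 7, 8, 9, 10, 11, 12, 13, 14, 15, 16, 17]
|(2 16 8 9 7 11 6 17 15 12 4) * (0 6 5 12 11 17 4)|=|(0 6 4 2 16 8 9 7 17 15 11 5 12)|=13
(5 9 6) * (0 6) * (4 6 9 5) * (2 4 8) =(0 9)(2 4 6 8) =[9, 1, 4, 3, 6, 5, 8, 7, 2, 0]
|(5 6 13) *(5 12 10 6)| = |(6 13 12 10)| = 4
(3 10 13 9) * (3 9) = (3 10 13) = [0, 1, 2, 10, 4, 5, 6, 7, 8, 9, 13, 11, 12, 3]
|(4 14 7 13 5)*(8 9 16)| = 15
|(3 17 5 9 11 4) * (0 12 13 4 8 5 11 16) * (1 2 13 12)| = 12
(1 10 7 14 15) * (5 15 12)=[0, 10, 2, 3, 4, 15, 6, 14, 8, 9, 7, 11, 5, 13, 12, 1]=(1 10 7 14 12 5 15)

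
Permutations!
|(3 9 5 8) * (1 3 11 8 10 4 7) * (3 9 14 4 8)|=10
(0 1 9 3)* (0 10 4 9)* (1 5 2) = [5, 0, 1, 10, 9, 2, 6, 7, 8, 3, 4] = (0 5 2 1)(3 10 4 9)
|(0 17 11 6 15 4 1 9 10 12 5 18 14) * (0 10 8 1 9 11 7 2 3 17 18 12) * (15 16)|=|(0 18 14 10)(1 11 6 16 15 4 9 8)(2 3 17 7)(5 12)|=8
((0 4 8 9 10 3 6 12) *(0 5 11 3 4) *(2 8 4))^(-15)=(12)(2 8 9 10)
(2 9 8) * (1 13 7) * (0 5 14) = (0 5 14)(1 13 7)(2 9 8) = [5, 13, 9, 3, 4, 14, 6, 1, 2, 8, 10, 11, 12, 7, 0]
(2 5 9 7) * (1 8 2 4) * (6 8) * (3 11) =(1 6 8 2 5 9 7 4)(3 11) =[0, 6, 5, 11, 1, 9, 8, 4, 2, 7, 10, 3]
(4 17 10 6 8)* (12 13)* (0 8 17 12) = (0 8 4 12 13)(6 17 10) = [8, 1, 2, 3, 12, 5, 17, 7, 4, 9, 6, 11, 13, 0, 14, 15, 16, 10]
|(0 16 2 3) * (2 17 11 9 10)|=8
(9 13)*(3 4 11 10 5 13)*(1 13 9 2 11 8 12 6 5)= (1 13 2 11 10)(3 4 8 12 6 5 9)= [0, 13, 11, 4, 8, 9, 5, 7, 12, 3, 1, 10, 6, 2]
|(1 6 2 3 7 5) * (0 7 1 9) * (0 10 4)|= 12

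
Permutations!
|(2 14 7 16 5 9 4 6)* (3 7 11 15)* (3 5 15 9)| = 30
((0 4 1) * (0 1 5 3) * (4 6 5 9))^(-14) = ((0 6 5 3)(4 9))^(-14) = (9)(0 5)(3 6)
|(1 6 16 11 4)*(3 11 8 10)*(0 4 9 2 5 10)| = 6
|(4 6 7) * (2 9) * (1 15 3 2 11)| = 6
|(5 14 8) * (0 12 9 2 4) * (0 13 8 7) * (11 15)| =|(0 12 9 2 4 13 8 5 14 7)(11 15)| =10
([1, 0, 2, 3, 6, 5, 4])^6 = [0, 1, 2, 3, 4, 5, 6]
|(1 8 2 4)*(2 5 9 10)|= 7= |(1 8 5 9 10 2 4)|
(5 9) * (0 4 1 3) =(0 4 1 3)(5 9) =[4, 3, 2, 0, 1, 9, 6, 7, 8, 5]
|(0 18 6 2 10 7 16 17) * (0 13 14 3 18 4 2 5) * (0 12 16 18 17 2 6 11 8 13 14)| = 39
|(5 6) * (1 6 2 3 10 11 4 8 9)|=|(1 6 5 2 3 10 11 4 8 9)|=10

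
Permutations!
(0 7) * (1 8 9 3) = [7, 8, 2, 1, 4, 5, 6, 0, 9, 3] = (0 7)(1 8 9 3)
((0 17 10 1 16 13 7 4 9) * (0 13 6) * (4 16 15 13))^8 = (0 6 16 7 13 15 1 10 17) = ((0 17 10 1 15 13 7 16 6)(4 9))^8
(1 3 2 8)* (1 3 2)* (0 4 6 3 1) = (0 4 6 3)(1 2 8) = [4, 2, 8, 0, 6, 5, 3, 7, 1]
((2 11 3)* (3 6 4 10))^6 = ((2 11 6 4 10 3))^6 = (11)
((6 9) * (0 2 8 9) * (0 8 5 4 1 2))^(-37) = ((1 2 5 4)(6 8 9))^(-37) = (1 4 5 2)(6 9 8)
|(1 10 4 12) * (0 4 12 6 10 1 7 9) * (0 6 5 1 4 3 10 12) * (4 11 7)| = 24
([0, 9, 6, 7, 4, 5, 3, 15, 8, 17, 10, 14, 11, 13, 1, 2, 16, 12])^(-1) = (1 14 11 12 17 9)(2 15 7 3 6)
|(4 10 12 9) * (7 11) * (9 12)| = |(12)(4 10 9)(7 11)| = 6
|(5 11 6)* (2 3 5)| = 5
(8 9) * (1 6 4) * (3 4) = (1 6 3 4)(8 9) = [0, 6, 2, 4, 1, 5, 3, 7, 9, 8]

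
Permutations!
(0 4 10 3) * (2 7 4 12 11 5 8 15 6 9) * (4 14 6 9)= [12, 1, 7, 0, 10, 8, 4, 14, 15, 2, 3, 5, 11, 13, 6, 9]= (0 12 11 5 8 15 9 2 7 14 6 4 10 3)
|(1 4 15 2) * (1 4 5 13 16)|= |(1 5 13 16)(2 4 15)|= 12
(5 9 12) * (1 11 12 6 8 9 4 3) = (1 11 12 5 4 3)(6 8 9) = [0, 11, 2, 1, 3, 4, 8, 7, 9, 6, 10, 12, 5]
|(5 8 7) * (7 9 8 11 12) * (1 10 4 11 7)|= 10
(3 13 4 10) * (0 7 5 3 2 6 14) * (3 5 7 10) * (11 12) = [10, 1, 6, 13, 3, 5, 14, 7, 8, 9, 2, 12, 11, 4, 0] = (0 10 2 6 14)(3 13 4)(11 12)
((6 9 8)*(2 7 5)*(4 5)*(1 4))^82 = (1 5 7 4 2)(6 9 8)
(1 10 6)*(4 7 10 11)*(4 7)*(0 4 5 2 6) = [4, 11, 6, 3, 5, 2, 1, 10, 8, 9, 0, 7] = (0 4 5 2 6 1 11 7 10)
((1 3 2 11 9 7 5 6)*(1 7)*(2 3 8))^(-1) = (1 9 11 2 8)(5 7 6)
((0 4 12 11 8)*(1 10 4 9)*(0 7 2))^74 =(0 4 7 1 11)(2 10 8 9 12)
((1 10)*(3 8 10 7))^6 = (1 7 3 8 10)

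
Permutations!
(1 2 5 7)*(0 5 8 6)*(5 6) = (0 6)(1 2 8 5 7) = [6, 2, 8, 3, 4, 7, 0, 1, 5]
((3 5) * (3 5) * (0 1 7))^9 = ((0 1 7))^9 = (7)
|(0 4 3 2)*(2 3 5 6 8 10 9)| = |(0 4 5 6 8 10 9 2)| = 8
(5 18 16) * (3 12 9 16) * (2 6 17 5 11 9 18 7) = [0, 1, 6, 12, 4, 7, 17, 2, 8, 16, 10, 9, 18, 13, 14, 15, 11, 5, 3] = (2 6 17 5 7)(3 12 18)(9 16 11)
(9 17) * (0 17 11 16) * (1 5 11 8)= [17, 5, 2, 3, 4, 11, 6, 7, 1, 8, 10, 16, 12, 13, 14, 15, 0, 9]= (0 17 9 8 1 5 11 16)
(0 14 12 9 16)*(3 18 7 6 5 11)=(0 14 12 9 16)(3 18 7 6 5 11)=[14, 1, 2, 18, 4, 11, 5, 6, 8, 16, 10, 3, 9, 13, 12, 15, 0, 17, 7]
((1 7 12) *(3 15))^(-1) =(1 12 7)(3 15)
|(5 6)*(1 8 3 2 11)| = |(1 8 3 2 11)(5 6)| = 10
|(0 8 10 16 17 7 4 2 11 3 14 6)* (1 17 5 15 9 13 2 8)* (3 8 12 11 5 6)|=110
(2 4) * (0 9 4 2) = (0 9 4) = [9, 1, 2, 3, 0, 5, 6, 7, 8, 4]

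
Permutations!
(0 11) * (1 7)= (0 11)(1 7)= [11, 7, 2, 3, 4, 5, 6, 1, 8, 9, 10, 0]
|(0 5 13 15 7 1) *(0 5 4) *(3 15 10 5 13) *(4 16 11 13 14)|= 12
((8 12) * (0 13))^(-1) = ((0 13)(8 12))^(-1) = (0 13)(8 12)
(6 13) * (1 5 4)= (1 5 4)(6 13)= [0, 5, 2, 3, 1, 4, 13, 7, 8, 9, 10, 11, 12, 6]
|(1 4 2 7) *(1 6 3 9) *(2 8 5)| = 9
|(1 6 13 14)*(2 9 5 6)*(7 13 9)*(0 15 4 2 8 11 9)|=13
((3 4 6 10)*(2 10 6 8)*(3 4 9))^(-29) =((2 10 4 8)(3 9))^(-29) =(2 8 4 10)(3 9)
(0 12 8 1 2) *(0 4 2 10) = (0 12 8 1 10)(2 4) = [12, 10, 4, 3, 2, 5, 6, 7, 1, 9, 0, 11, 8]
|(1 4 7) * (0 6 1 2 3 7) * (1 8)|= 15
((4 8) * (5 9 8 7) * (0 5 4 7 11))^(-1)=(0 11 4 7 8 9 5)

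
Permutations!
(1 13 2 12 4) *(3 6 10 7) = [0, 13, 12, 6, 1, 5, 10, 3, 8, 9, 7, 11, 4, 2] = (1 13 2 12 4)(3 6 10 7)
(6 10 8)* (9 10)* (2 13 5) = (2 13 5)(6 9 10 8) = [0, 1, 13, 3, 4, 2, 9, 7, 6, 10, 8, 11, 12, 5]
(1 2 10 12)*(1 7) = (1 2 10 12 7) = [0, 2, 10, 3, 4, 5, 6, 1, 8, 9, 12, 11, 7]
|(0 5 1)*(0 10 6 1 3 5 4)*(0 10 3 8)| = 8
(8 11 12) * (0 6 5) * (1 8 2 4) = [6, 8, 4, 3, 1, 0, 5, 7, 11, 9, 10, 12, 2] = (0 6 5)(1 8 11 12 2 4)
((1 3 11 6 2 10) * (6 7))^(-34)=(1 3 11 7 6 2 10)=((1 3 11 7 6 2 10))^(-34)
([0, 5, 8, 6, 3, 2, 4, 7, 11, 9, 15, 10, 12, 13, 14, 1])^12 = [0, 10, 1, 3, 4, 15, 6, 7, 5, 9, 8, 2, 12, 13, 14, 11]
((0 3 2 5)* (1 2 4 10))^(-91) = (10)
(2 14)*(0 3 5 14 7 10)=(0 3 5 14 2 7 10)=[3, 1, 7, 5, 4, 14, 6, 10, 8, 9, 0, 11, 12, 13, 2]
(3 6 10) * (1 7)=(1 7)(3 6 10)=[0, 7, 2, 6, 4, 5, 10, 1, 8, 9, 3]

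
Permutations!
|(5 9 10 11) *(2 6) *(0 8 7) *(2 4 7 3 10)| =11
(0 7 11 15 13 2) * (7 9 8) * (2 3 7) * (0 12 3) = (0 9 8 2 12 3 7 11 15 13) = [9, 1, 12, 7, 4, 5, 6, 11, 2, 8, 10, 15, 3, 0, 14, 13]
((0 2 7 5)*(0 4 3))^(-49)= ((0 2 7 5 4 3))^(-49)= (0 3 4 5 7 2)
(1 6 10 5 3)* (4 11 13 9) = [0, 6, 2, 1, 11, 3, 10, 7, 8, 4, 5, 13, 12, 9] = (1 6 10 5 3)(4 11 13 9)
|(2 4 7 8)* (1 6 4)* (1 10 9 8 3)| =20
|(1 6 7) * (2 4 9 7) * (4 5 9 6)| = 7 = |(1 4 6 2 5 9 7)|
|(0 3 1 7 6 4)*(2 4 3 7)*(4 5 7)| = 6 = |(0 4)(1 2 5 7 6 3)|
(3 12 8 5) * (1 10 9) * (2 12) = (1 10 9)(2 12 8 5 3) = [0, 10, 12, 2, 4, 3, 6, 7, 5, 1, 9, 11, 8]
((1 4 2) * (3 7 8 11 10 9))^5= ((1 4 2)(3 7 8 11 10 9))^5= (1 2 4)(3 9 10 11 8 7)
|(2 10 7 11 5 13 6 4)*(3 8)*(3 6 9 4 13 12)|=|(2 10 7 11 5 12 3 8 6 13 9 4)|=12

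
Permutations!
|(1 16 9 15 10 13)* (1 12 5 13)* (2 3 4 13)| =30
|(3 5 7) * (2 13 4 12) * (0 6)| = |(0 6)(2 13 4 12)(3 5 7)| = 12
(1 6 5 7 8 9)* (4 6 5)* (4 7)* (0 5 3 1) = (0 5 4 6 7 8 9)(1 3) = [5, 3, 2, 1, 6, 4, 7, 8, 9, 0]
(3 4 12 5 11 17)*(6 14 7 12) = (3 4 6 14 7 12 5 11 17) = [0, 1, 2, 4, 6, 11, 14, 12, 8, 9, 10, 17, 5, 13, 7, 15, 16, 3]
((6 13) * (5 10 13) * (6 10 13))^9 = ((5 13 10 6))^9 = (5 13 10 6)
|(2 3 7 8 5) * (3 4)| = |(2 4 3 7 8 5)| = 6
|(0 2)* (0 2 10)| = |(0 10)| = 2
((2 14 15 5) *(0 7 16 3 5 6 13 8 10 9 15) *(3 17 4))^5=(0 3 7 5 16 2 17 14 4)(6 15 9 10 8 13)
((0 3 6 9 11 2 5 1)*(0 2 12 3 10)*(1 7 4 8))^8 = ((0 10)(1 2 5 7 4 8)(3 6 9 11 12))^8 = (1 5 4)(2 7 8)(3 11 6 12 9)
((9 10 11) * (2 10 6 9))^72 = ((2 10 11)(6 9))^72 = (11)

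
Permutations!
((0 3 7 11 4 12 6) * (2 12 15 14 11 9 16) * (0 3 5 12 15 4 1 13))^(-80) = (0 3 2 1 12 9 14)(5 7 15 13 6 16 11)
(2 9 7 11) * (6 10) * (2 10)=(2 9 7 11 10 6)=[0, 1, 9, 3, 4, 5, 2, 11, 8, 7, 6, 10]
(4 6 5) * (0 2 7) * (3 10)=(0 2 7)(3 10)(4 6 5)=[2, 1, 7, 10, 6, 4, 5, 0, 8, 9, 3]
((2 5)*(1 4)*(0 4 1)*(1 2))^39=(5)(0 4)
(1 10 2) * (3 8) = (1 10 2)(3 8) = [0, 10, 1, 8, 4, 5, 6, 7, 3, 9, 2]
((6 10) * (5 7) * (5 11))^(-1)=((5 7 11)(6 10))^(-1)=(5 11 7)(6 10)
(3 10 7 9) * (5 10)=(3 5 10 7 9)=[0, 1, 2, 5, 4, 10, 6, 9, 8, 3, 7]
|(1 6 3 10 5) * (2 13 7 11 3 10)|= |(1 6 10 5)(2 13 7 11 3)|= 20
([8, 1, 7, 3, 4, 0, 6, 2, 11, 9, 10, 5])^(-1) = (0 5 11 8)(2 7)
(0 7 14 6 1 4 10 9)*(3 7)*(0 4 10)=(0 3 7 14 6 1 10 9 4)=[3, 10, 2, 7, 0, 5, 1, 14, 8, 4, 9, 11, 12, 13, 6]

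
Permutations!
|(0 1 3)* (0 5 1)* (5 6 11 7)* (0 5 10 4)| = |(0 5 1 3 6 11 7 10 4)| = 9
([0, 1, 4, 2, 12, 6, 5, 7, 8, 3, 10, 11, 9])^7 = (2 12 3 4 9)(5 6)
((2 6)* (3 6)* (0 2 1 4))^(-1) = ((0 2 3 6 1 4))^(-1) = (0 4 1 6 3 2)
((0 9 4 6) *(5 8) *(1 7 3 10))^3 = (0 6 4 9)(1 10 3 7)(5 8)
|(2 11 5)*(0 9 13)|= |(0 9 13)(2 11 5)|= 3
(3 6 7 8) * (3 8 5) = (8)(3 6 7 5) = [0, 1, 2, 6, 4, 3, 7, 5, 8]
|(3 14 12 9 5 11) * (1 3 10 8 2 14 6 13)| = |(1 3 6 13)(2 14 12 9 5 11 10 8)| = 8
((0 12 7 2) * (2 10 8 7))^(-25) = ((0 12 2)(7 10 8))^(-25) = (0 2 12)(7 8 10)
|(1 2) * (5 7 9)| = 6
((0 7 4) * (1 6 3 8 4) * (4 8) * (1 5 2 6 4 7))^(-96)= ((8)(0 1 4)(2 6 3 7 5))^(-96)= (8)(2 5 7 3 6)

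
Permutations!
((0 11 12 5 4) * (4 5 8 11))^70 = (8 11 12)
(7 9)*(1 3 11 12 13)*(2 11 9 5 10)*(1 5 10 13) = (1 3 9 7 10 2 11 12)(5 13) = [0, 3, 11, 9, 4, 13, 6, 10, 8, 7, 2, 12, 1, 5]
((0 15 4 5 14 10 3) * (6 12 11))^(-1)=(0 3 10 14 5 4 15)(6 11 12)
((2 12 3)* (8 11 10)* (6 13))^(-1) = (2 3 12)(6 13)(8 10 11)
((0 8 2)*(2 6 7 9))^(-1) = (0 2 9 7 6 8)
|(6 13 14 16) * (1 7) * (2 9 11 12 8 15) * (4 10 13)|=6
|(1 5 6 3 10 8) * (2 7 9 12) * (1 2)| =10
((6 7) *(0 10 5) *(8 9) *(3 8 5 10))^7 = ((10)(0 3 8 9 5)(6 7))^7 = (10)(0 8 5 3 9)(6 7)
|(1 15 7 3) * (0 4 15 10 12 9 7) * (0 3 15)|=|(0 4)(1 10 12 9 7 15 3)|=14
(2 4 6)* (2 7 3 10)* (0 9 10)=(0 9 10 2 4 6 7 3)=[9, 1, 4, 0, 6, 5, 7, 3, 8, 10, 2]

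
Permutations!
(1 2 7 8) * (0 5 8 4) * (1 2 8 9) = (0 5 9 1 8 2 7 4) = [5, 8, 7, 3, 0, 9, 6, 4, 2, 1]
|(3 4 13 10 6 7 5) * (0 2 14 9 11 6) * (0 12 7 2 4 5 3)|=|(0 4 13 10 12 7 3 5)(2 14 9 11 6)|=40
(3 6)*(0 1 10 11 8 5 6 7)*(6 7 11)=(0 1 10 6 3 11 8 5 7)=[1, 10, 2, 11, 4, 7, 3, 0, 5, 9, 6, 8]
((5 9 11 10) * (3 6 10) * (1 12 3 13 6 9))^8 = (1 5 10 6 13 11 9 3 12)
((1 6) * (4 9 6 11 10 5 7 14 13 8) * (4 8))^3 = (1 5 13 6 10 14 9 11 7 4)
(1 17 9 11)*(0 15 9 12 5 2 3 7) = (0 15 9 11 1 17 12 5 2 3 7) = [15, 17, 3, 7, 4, 2, 6, 0, 8, 11, 10, 1, 5, 13, 14, 9, 16, 12]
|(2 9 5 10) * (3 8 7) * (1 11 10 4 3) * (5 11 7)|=4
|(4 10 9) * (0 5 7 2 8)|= 15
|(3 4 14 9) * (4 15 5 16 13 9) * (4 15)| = |(3 4 14 15 5 16 13 9)| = 8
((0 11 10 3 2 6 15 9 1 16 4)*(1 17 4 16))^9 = ((0 11 10 3 2 6 15 9 17 4))^9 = (0 4 17 9 15 6 2 3 10 11)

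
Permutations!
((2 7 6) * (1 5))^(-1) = (1 5)(2 6 7)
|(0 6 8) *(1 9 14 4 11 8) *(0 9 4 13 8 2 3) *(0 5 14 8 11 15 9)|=|(0 6 1 4 15 9 8)(2 3 5 14 13 11)|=42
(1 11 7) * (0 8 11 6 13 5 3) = (0 8 11 7 1 6 13 5 3) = [8, 6, 2, 0, 4, 3, 13, 1, 11, 9, 10, 7, 12, 5]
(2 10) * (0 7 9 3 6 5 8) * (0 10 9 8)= (0 7 8 10 2 9 3 6 5)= [7, 1, 9, 6, 4, 0, 5, 8, 10, 3, 2]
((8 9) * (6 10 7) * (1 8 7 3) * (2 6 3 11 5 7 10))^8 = ((1 8 9 10 11 5 7 3)(2 6))^8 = (11)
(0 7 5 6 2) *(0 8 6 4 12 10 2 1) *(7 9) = (0 9 7 5 4 12 10 2 8 6 1) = [9, 0, 8, 3, 12, 4, 1, 5, 6, 7, 2, 11, 10]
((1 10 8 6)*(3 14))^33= ((1 10 8 6)(3 14))^33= (1 10 8 6)(3 14)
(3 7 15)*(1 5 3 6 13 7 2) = (1 5 3 2)(6 13 7 15) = [0, 5, 1, 2, 4, 3, 13, 15, 8, 9, 10, 11, 12, 7, 14, 6]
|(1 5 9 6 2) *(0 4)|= 10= |(0 4)(1 5 9 6 2)|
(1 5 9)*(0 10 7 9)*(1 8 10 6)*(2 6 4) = [4, 5, 6, 3, 2, 0, 1, 9, 10, 8, 7] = (0 4 2 6 1 5)(7 9 8 10)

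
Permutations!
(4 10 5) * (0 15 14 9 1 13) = (0 15 14 9 1 13)(4 10 5) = [15, 13, 2, 3, 10, 4, 6, 7, 8, 1, 5, 11, 12, 0, 9, 14]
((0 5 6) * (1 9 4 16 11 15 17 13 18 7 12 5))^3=(0 4 15 18 5 1 16 17 7 6 9 11 13 12)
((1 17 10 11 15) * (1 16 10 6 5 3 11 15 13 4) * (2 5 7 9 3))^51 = ((1 17 6 7 9 3 11 13 4)(2 5)(10 15 16))^51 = (1 11 7)(2 5)(3 6 4)(9 17 13)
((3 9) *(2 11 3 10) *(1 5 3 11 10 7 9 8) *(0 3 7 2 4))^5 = (11)(0 7)(1 10)(2 8)(3 9)(4 5)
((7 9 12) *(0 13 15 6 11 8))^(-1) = ((0 13 15 6 11 8)(7 9 12))^(-1) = (0 8 11 6 15 13)(7 12 9)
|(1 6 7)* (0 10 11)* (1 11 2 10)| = 10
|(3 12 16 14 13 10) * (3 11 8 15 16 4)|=|(3 12 4)(8 15 16 14 13 10 11)|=21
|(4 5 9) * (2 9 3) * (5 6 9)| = 3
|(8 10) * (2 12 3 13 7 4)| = 6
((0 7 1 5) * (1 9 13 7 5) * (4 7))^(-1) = (0 5)(4 13 9 7)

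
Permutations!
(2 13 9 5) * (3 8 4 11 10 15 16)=(2 13 9 5)(3 8 4 11 10 15 16)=[0, 1, 13, 8, 11, 2, 6, 7, 4, 5, 15, 10, 12, 9, 14, 16, 3]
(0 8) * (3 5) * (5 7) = (0 8)(3 7 5) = [8, 1, 2, 7, 4, 3, 6, 5, 0]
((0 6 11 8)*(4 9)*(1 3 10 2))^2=((0 6 11 8)(1 3 10 2)(4 9))^2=(0 11)(1 10)(2 3)(6 8)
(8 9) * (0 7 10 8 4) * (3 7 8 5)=(0 8 9 4)(3 7 10 5)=[8, 1, 2, 7, 0, 3, 6, 10, 9, 4, 5]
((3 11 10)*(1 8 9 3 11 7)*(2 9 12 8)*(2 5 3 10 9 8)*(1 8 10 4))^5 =((1 5 3 7 8 12 2 10 11 9 4))^5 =(1 12 4 8 9 7 11 3 10 5 2)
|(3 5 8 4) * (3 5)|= |(4 5 8)|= 3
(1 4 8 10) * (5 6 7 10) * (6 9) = (1 4 8 5 9 6 7 10) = [0, 4, 2, 3, 8, 9, 7, 10, 5, 6, 1]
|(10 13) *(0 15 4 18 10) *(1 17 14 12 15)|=10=|(0 1 17 14 12 15 4 18 10 13)|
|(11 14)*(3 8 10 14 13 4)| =|(3 8 10 14 11 13 4)| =7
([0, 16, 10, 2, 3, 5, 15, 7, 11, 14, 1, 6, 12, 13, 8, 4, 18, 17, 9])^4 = [0, 14, 18, 16, 1, 5, 2, 7, 4, 6, 9, 3, 12, 13, 15, 10, 8, 17, 11]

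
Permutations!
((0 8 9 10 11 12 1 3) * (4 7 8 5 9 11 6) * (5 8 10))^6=(12)(4 10)(6 7)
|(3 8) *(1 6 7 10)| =|(1 6 7 10)(3 8)| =4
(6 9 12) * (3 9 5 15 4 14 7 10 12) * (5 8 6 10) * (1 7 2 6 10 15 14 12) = (1 7 5 14 2 6 8 10)(3 9)(4 12 15) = [0, 7, 6, 9, 12, 14, 8, 5, 10, 3, 1, 11, 15, 13, 2, 4]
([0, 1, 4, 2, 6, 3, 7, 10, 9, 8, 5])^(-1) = (2 3 5 10 7 6 4)(8 9)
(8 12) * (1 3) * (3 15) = (1 15 3)(8 12) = [0, 15, 2, 1, 4, 5, 6, 7, 12, 9, 10, 11, 8, 13, 14, 3]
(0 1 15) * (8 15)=(0 1 8 15)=[1, 8, 2, 3, 4, 5, 6, 7, 15, 9, 10, 11, 12, 13, 14, 0]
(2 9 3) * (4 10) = [0, 1, 9, 2, 10, 5, 6, 7, 8, 3, 4] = (2 9 3)(4 10)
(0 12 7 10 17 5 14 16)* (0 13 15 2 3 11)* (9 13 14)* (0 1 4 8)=(0 12 7 10 17 5 9 13 15 2 3 11 1 4 8)(14 16)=[12, 4, 3, 11, 8, 9, 6, 10, 0, 13, 17, 1, 7, 15, 16, 2, 14, 5]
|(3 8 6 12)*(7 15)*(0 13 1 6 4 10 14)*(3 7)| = |(0 13 1 6 12 7 15 3 8 4 10 14)| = 12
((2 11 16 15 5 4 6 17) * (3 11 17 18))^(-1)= ((2 17)(3 11 16 15 5 4 6 18))^(-1)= (2 17)(3 18 6 4 5 15 16 11)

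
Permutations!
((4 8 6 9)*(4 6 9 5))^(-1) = (4 5 6 9 8)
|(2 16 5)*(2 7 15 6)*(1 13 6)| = 8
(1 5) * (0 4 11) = (0 4 11)(1 5) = [4, 5, 2, 3, 11, 1, 6, 7, 8, 9, 10, 0]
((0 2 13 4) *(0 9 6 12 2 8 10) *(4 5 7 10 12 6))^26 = ((0 8 12 2 13 5 7 10)(4 9))^26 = (0 12 13 7)(2 5 10 8)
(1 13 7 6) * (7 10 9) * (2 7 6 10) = (1 13 2 7 10 9 6) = [0, 13, 7, 3, 4, 5, 1, 10, 8, 6, 9, 11, 12, 2]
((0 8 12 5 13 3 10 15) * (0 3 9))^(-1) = (0 9 13 5 12 8)(3 15 10)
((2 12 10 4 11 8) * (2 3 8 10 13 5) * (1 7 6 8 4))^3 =(1 8 11 7 3 10 6 4)(2 5 13 12)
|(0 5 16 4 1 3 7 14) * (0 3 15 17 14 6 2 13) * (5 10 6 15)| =20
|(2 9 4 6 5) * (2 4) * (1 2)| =3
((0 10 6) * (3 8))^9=((0 10 6)(3 8))^9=(10)(3 8)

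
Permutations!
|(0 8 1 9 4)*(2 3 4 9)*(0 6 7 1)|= 6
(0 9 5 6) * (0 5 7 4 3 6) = [9, 1, 2, 6, 3, 0, 5, 4, 8, 7] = (0 9 7 4 3 6 5)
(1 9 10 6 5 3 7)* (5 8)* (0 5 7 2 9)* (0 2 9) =[5, 2, 0, 9, 4, 3, 8, 1, 7, 10, 6] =(0 5 3 9 10 6 8 7 1 2)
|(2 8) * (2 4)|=3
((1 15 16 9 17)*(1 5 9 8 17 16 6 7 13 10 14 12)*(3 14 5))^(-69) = ((1 15 6 7 13 10 5 9 16 8 17 3 14 12))^(-69) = (1 15 6 7 13 10 5 9 16 8 17 3 14 12)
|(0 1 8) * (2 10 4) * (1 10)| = 6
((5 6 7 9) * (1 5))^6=((1 5 6 7 9))^6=(1 5 6 7 9)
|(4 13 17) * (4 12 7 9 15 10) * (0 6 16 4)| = |(0 6 16 4 13 17 12 7 9 15 10)| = 11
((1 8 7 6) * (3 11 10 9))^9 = (1 8 7 6)(3 11 10 9)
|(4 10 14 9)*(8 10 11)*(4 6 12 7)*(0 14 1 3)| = 12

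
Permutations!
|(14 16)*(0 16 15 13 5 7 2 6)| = |(0 16 14 15 13 5 7 2 6)| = 9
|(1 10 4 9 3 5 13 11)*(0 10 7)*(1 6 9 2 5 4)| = 8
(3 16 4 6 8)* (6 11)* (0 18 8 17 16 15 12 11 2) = (0 18 8 3 15 12 11 6 17 16 4 2) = [18, 1, 0, 15, 2, 5, 17, 7, 3, 9, 10, 6, 11, 13, 14, 12, 4, 16, 8]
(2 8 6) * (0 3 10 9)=(0 3 10 9)(2 8 6)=[3, 1, 8, 10, 4, 5, 2, 7, 6, 0, 9]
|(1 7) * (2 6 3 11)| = 4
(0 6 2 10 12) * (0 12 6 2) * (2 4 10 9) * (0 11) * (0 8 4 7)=[7, 1, 9, 3, 10, 5, 11, 0, 4, 2, 6, 8, 12]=(12)(0 7)(2 9)(4 10 6 11 8)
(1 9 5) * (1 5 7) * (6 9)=[0, 6, 2, 3, 4, 5, 9, 1, 8, 7]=(1 6 9 7)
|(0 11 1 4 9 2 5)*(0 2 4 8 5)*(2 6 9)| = 9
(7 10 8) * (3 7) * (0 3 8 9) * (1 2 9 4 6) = (0 3 7 10 4 6 1 2 9) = [3, 2, 9, 7, 6, 5, 1, 10, 8, 0, 4]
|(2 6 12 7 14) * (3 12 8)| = |(2 6 8 3 12 7 14)| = 7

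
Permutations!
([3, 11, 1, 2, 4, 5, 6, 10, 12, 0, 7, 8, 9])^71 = (0 9 12 8 11 1 2 3)(7 10)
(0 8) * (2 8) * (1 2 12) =(0 12 1 2 8) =[12, 2, 8, 3, 4, 5, 6, 7, 0, 9, 10, 11, 1]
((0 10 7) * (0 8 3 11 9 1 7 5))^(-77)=((0 10 5)(1 7 8 3 11 9))^(-77)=(0 10 5)(1 7 8 3 11 9)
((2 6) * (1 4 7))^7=((1 4 7)(2 6))^7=(1 4 7)(2 6)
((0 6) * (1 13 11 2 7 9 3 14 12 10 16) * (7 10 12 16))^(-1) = (0 6)(1 16 14 3 9 7 10 2 11 13)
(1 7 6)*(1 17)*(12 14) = [0, 7, 2, 3, 4, 5, 17, 6, 8, 9, 10, 11, 14, 13, 12, 15, 16, 1] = (1 7 6 17)(12 14)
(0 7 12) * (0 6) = (0 7 12 6) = [7, 1, 2, 3, 4, 5, 0, 12, 8, 9, 10, 11, 6]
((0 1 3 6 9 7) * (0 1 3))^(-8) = ((0 3 6 9 7 1))^(-8) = (0 7 6)(1 9 3)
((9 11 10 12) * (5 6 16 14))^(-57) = (5 14 16 6)(9 12 10 11)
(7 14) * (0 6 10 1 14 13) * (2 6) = (0 2 6 10 1 14 7 13) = [2, 14, 6, 3, 4, 5, 10, 13, 8, 9, 1, 11, 12, 0, 7]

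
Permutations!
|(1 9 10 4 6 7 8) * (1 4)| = 12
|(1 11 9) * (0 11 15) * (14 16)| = 10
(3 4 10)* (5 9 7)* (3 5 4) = [0, 1, 2, 3, 10, 9, 6, 4, 8, 7, 5] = (4 10 5 9 7)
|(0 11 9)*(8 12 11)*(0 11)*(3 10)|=6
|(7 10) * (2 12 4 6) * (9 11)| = 4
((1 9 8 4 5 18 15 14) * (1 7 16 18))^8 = (1 4 9 5 8)(7 15 16 14 18)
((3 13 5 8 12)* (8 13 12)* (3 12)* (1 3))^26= ((1 3)(5 13))^26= (13)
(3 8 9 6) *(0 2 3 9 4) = (0 2 3 8 4)(6 9) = [2, 1, 3, 8, 0, 5, 9, 7, 4, 6]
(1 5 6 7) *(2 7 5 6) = (1 6 5 2 7) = [0, 6, 7, 3, 4, 2, 5, 1]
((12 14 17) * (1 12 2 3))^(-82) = (1 14 2)(3 12 17)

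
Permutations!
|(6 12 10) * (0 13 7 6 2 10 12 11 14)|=6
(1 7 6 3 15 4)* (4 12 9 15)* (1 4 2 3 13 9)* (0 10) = (0 10)(1 7 6 13 9 15 12)(2 3) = [10, 7, 3, 2, 4, 5, 13, 6, 8, 15, 0, 11, 1, 9, 14, 12]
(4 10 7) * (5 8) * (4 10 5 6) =(4 5 8 6)(7 10) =[0, 1, 2, 3, 5, 8, 4, 10, 6, 9, 7]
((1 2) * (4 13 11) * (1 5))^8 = (1 5 2)(4 11 13)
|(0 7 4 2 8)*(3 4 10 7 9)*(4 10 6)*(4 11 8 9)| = |(0 4 2 9 3 10 7 6 11 8)| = 10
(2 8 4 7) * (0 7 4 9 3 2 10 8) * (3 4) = (0 7 10 8 9 4 3 2) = [7, 1, 0, 2, 3, 5, 6, 10, 9, 4, 8]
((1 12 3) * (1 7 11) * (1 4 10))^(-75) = ((1 12 3 7 11 4 10))^(-75) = (1 3 11 10 12 7 4)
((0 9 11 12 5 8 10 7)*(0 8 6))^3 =((0 9 11 12 5 6)(7 8 10))^3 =(0 12)(5 9)(6 11)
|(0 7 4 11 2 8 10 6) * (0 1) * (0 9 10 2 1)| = |(0 7 4 11 1 9 10 6)(2 8)| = 8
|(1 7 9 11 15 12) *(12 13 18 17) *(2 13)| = 10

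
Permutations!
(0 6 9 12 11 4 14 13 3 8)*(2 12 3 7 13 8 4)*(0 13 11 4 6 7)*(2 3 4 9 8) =(0 7 11 3 6 8 13)(2 12 9 4 14) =[7, 1, 12, 6, 14, 5, 8, 11, 13, 4, 10, 3, 9, 0, 2]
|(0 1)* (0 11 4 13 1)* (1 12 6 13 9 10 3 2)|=|(1 11 4 9 10 3 2)(6 13 12)|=21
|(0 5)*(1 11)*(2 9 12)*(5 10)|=6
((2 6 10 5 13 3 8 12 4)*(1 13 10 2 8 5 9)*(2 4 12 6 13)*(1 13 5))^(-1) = ((1 2 5 10 9 13 3)(4 8 6))^(-1) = (1 3 13 9 10 5 2)(4 6 8)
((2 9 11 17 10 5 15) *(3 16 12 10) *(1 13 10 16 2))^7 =((1 13 10 5 15)(2 9 11 17 3)(12 16))^7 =(1 10 15 13 5)(2 11 3 9 17)(12 16)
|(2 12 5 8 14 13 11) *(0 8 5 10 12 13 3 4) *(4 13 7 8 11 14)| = |(0 11 2 7 8 4)(3 13 14)(10 12)| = 6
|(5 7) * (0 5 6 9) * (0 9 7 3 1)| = 4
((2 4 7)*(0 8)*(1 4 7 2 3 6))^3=(0 8)(1 7)(2 6)(3 4)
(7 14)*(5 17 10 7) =[0, 1, 2, 3, 4, 17, 6, 14, 8, 9, 7, 11, 12, 13, 5, 15, 16, 10] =(5 17 10 7 14)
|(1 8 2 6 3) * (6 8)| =6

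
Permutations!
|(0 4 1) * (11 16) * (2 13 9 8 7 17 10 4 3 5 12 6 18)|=30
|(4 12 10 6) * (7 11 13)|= |(4 12 10 6)(7 11 13)|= 12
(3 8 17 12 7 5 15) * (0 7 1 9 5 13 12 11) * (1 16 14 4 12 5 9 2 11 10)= (0 7 13 5 15 3 8 17 10 1 2 11)(4 12 16 14)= [7, 2, 11, 8, 12, 15, 6, 13, 17, 9, 1, 0, 16, 5, 4, 3, 14, 10]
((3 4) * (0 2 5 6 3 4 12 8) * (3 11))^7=((0 2 5 6 11 3 12 8))^7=(0 8 12 3 11 6 5 2)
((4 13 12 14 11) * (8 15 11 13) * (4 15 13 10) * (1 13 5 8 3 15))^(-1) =(1 11 15 3 4 10 14 12 13)(5 8)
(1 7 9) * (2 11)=(1 7 9)(2 11)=[0, 7, 11, 3, 4, 5, 6, 9, 8, 1, 10, 2]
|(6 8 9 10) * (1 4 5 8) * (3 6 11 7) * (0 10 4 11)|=|(0 10)(1 11 7 3 6)(4 5 8 9)|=20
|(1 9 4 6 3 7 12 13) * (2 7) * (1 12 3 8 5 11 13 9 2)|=|(1 2 7 3)(4 6 8 5 11 13 12 9)|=8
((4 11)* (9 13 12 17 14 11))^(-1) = (4 11 14 17 12 13 9)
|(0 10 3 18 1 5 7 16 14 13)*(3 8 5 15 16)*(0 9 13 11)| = 12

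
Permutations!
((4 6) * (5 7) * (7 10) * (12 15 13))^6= ((4 6)(5 10 7)(12 15 13))^6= (15)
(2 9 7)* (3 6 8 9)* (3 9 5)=(2 9 7)(3 6 8 5)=[0, 1, 9, 6, 4, 3, 8, 2, 5, 7]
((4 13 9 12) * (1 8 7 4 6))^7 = (1 6 12 9 13 4 7 8)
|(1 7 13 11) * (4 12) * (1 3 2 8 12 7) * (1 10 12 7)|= |(1 10 12 4)(2 8 7 13 11 3)|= 12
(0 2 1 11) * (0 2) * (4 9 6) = (1 11 2)(4 9 6) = [0, 11, 1, 3, 9, 5, 4, 7, 8, 6, 10, 2]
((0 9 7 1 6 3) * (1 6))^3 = (0 6 9 3 7) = ((0 9 7 6 3))^3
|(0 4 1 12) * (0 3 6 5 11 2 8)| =10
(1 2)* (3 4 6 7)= (1 2)(3 4 6 7)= [0, 2, 1, 4, 6, 5, 7, 3]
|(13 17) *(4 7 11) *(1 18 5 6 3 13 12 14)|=|(1 18 5 6 3 13 17 12 14)(4 7 11)|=9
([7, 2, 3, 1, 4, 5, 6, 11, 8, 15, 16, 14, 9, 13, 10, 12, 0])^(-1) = [16, 3, 1, 2, 4, 5, 6, 0, 8, 12, 14, 7, 15, 13, 11, 9, 10]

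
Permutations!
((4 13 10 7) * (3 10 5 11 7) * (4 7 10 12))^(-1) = ((3 12 4 13 5 11 10))^(-1) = (3 10 11 5 13 4 12)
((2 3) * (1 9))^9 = ((1 9)(2 3))^9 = (1 9)(2 3)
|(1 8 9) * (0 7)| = 6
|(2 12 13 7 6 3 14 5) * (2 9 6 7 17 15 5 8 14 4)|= 10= |(2 12 13 17 15 5 9 6 3 4)(8 14)|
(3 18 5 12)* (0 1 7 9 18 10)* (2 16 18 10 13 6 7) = [1, 2, 16, 13, 4, 12, 7, 9, 8, 10, 0, 11, 3, 6, 14, 15, 18, 17, 5] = (0 1 2 16 18 5 12 3 13 6 7 9 10)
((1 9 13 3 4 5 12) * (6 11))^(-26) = (1 13 4 12 9 3 5)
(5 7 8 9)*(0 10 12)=(0 10 12)(5 7 8 9)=[10, 1, 2, 3, 4, 7, 6, 8, 9, 5, 12, 11, 0]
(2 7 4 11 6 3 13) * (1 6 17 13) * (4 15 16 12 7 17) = (1 6 3)(2 17 13)(4 11)(7 15 16 12) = [0, 6, 17, 1, 11, 5, 3, 15, 8, 9, 10, 4, 7, 2, 14, 16, 12, 13]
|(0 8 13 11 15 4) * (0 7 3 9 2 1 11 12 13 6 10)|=|(0 8 6 10)(1 11 15 4 7 3 9 2)(12 13)|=8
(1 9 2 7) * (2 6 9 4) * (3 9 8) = [0, 4, 7, 9, 2, 5, 8, 1, 3, 6] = (1 4 2 7)(3 9 6 8)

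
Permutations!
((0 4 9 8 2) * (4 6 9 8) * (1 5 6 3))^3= (0 5 4)(1 9 2)(3 6 8)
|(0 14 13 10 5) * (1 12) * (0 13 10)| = 10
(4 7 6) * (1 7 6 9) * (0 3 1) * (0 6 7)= (0 3 1)(4 7 9 6)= [3, 0, 2, 1, 7, 5, 4, 9, 8, 6]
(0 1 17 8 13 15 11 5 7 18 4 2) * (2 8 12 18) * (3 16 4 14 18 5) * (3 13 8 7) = (0 1 17 12 5 3 16 4 7 2)(11 13 15)(14 18) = [1, 17, 0, 16, 7, 3, 6, 2, 8, 9, 10, 13, 5, 15, 18, 11, 4, 12, 14]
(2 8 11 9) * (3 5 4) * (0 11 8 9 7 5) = (0 11 7 5 4 3)(2 9) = [11, 1, 9, 0, 3, 4, 6, 5, 8, 2, 10, 7]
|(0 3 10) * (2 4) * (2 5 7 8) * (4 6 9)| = |(0 3 10)(2 6 9 4 5 7 8)| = 21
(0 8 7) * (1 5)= [8, 5, 2, 3, 4, 1, 6, 0, 7]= (0 8 7)(1 5)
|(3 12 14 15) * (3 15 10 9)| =|(15)(3 12 14 10 9)| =5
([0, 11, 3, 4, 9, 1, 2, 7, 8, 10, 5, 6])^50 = [0, 4, 5, 1, 11, 3, 10, 7, 8, 6, 2, 9]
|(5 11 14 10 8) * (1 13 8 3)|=8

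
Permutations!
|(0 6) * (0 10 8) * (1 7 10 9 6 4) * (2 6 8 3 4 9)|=|(0 9 8)(1 7 10 3 4)(2 6)|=30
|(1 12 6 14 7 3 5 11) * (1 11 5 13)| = |(1 12 6 14 7 3 13)| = 7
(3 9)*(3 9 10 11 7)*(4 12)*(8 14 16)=(3 10 11 7)(4 12)(8 14 16)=[0, 1, 2, 10, 12, 5, 6, 3, 14, 9, 11, 7, 4, 13, 16, 15, 8]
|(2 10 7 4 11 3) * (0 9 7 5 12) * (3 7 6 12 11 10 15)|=|(0 9 6 12)(2 15 3)(4 10 5 11 7)|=60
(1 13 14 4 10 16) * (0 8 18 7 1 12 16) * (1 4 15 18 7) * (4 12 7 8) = (0 4 10)(1 13 14 15 18)(7 12 16) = [4, 13, 2, 3, 10, 5, 6, 12, 8, 9, 0, 11, 16, 14, 15, 18, 7, 17, 1]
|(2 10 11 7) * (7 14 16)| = |(2 10 11 14 16 7)| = 6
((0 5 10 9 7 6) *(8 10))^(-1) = (0 6 7 9 10 8 5)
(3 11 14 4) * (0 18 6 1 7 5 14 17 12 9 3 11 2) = (0 18 6 1 7 5 14 4 11 17 12 9 3 2) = [18, 7, 0, 2, 11, 14, 1, 5, 8, 3, 10, 17, 9, 13, 4, 15, 16, 12, 6]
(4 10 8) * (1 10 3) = (1 10 8 4 3) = [0, 10, 2, 1, 3, 5, 6, 7, 4, 9, 8]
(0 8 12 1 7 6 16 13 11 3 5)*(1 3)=(0 8 12 3 5)(1 7 6 16 13 11)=[8, 7, 2, 5, 4, 0, 16, 6, 12, 9, 10, 1, 3, 11, 14, 15, 13]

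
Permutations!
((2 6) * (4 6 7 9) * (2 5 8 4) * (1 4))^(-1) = ((1 4 6 5 8)(2 7 9))^(-1) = (1 8 5 6 4)(2 9 7)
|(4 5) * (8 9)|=|(4 5)(8 9)|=2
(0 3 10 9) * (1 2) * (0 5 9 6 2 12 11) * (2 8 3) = (0 2 1 12 11)(3 10 6 8)(5 9) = [2, 12, 1, 10, 4, 9, 8, 7, 3, 5, 6, 0, 11]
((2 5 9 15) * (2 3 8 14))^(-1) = ((2 5 9 15 3 8 14))^(-1) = (2 14 8 3 15 9 5)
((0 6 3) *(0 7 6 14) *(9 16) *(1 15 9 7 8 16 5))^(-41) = (0 14)(1 5 9 15)(3 6 7 16 8)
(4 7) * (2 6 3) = (2 6 3)(4 7) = [0, 1, 6, 2, 7, 5, 3, 4]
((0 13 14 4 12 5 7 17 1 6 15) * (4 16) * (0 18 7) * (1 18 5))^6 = (18)(0 1 14 15 4)(5 12 13 6 16)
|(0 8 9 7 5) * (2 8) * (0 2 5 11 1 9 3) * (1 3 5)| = |(0 1 9 7 11 3)(2 8 5)| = 6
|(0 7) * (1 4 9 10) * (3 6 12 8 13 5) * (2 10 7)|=42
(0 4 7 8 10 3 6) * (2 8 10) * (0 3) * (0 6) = (0 4 7 10 6 3)(2 8) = [4, 1, 8, 0, 7, 5, 3, 10, 2, 9, 6]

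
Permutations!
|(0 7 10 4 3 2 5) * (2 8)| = |(0 7 10 4 3 8 2 5)| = 8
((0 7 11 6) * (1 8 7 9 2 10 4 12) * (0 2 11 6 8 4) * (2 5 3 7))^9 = (12)(0 8)(2 9)(3 7 6 5)(10 11) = ((0 9 11 8 2 10)(1 4 12)(3 7 6 5))^9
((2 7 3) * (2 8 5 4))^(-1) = ((2 7 3 8 5 4))^(-1) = (2 4 5 8 3 7)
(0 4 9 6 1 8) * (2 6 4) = (0 2 6 1 8)(4 9) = [2, 8, 6, 3, 9, 5, 1, 7, 0, 4]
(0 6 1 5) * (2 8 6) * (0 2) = (1 5 2 8 6) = [0, 5, 8, 3, 4, 2, 1, 7, 6]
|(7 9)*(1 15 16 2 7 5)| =|(1 15 16 2 7 9 5)| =7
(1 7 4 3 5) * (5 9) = (1 7 4 3 9 5) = [0, 7, 2, 9, 3, 1, 6, 4, 8, 5]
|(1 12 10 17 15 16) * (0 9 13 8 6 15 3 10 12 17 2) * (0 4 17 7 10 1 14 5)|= |(0 9 13 8 6 15 16 14 5)(1 7 10 2 4 17 3)|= 63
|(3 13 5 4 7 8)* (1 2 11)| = |(1 2 11)(3 13 5 4 7 8)| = 6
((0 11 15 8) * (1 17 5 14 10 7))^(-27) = ((0 11 15 8)(1 17 5 14 10 7))^(-27) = (0 11 15 8)(1 14)(5 7)(10 17)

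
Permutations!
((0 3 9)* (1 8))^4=(0 3 9)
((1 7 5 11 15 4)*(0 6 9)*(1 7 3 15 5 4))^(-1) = ((0 6 9)(1 3 15)(4 7)(5 11))^(-1) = (0 9 6)(1 15 3)(4 7)(5 11)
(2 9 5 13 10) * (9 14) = (2 14 9 5 13 10) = [0, 1, 14, 3, 4, 13, 6, 7, 8, 5, 2, 11, 12, 10, 9]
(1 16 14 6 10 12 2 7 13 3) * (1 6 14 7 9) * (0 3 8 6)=(0 3)(1 16 7 13 8 6 10 12 2 9)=[3, 16, 9, 0, 4, 5, 10, 13, 6, 1, 12, 11, 2, 8, 14, 15, 7]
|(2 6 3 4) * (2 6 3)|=4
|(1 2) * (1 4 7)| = 4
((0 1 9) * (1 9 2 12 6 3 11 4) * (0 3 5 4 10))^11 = (0 9 3 11 10)(1 4 5 6 12 2)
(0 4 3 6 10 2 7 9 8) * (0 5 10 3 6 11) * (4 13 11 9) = (0 13 11)(2 7 4 6 3 9 8 5 10) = [13, 1, 7, 9, 6, 10, 3, 4, 5, 8, 2, 0, 12, 11]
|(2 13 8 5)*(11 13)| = 5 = |(2 11 13 8 5)|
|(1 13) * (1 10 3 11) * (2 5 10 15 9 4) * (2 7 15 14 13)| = 12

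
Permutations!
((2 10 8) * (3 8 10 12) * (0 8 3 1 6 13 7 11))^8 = ((0 8 2 12 1 6 13 7 11))^8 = (0 11 7 13 6 1 12 2 8)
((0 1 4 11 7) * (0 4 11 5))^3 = ((0 1 11 7 4 5))^3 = (0 7)(1 4)(5 11)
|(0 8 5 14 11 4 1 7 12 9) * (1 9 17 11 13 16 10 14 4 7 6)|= |(0 8 5 4 9)(1 6)(7 12 17 11)(10 14 13 16)|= 20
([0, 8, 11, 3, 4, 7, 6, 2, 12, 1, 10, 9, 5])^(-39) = (1 8 12 5 7 2 11 9)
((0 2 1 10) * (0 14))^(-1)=(0 14 10 1 2)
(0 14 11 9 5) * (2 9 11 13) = (0 14 13 2 9 5) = [14, 1, 9, 3, 4, 0, 6, 7, 8, 5, 10, 11, 12, 2, 13]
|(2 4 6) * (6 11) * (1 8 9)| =12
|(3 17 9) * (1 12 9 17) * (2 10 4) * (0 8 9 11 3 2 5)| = |(17)(0 8 9 2 10 4 5)(1 12 11 3)| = 28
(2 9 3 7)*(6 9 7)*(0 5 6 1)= (0 5 6 9 3 1)(2 7)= [5, 0, 7, 1, 4, 6, 9, 2, 8, 3]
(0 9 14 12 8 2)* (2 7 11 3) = [9, 1, 0, 2, 4, 5, 6, 11, 7, 14, 10, 3, 8, 13, 12] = (0 9 14 12 8 7 11 3 2)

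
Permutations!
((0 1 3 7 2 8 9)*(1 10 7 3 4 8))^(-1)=((0 10 7 2 1 4 8 9))^(-1)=(0 9 8 4 1 2 7 10)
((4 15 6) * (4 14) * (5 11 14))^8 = ((4 15 6 5 11 14))^8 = (4 6 11)(5 14 15)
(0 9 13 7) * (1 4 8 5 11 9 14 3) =(0 14 3 1 4 8 5 11 9 13 7) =[14, 4, 2, 1, 8, 11, 6, 0, 5, 13, 10, 9, 12, 7, 3]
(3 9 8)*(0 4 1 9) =(0 4 1 9 8 3) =[4, 9, 2, 0, 1, 5, 6, 7, 3, 8]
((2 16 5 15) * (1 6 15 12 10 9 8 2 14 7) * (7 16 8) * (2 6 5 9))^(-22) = ((1 5 12 10 2 8 6 15 14 16 9 7))^(-22) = (1 12 2 6 14 9)(5 10 8 15 16 7)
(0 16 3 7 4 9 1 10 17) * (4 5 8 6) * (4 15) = (0 16 3 7 5 8 6 15 4 9 1 10 17) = [16, 10, 2, 7, 9, 8, 15, 5, 6, 1, 17, 11, 12, 13, 14, 4, 3, 0]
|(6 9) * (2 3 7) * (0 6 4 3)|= |(0 6 9 4 3 7 2)|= 7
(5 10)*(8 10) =(5 8 10) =[0, 1, 2, 3, 4, 8, 6, 7, 10, 9, 5]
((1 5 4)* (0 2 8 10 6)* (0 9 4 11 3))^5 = ((0 2 8 10 6 9 4 1 5 11 3))^5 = (0 9 3 6 11 10 5 8 1 2 4)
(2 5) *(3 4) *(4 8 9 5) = (2 4 3 8 9 5) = [0, 1, 4, 8, 3, 2, 6, 7, 9, 5]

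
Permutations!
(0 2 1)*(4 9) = (0 2 1)(4 9) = [2, 0, 1, 3, 9, 5, 6, 7, 8, 4]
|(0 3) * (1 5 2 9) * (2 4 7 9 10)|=10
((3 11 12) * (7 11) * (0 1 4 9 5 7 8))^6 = ((0 1 4 9 5 7 11 12 3 8))^6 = (0 11 4 3 5)(1 12 9 8 7)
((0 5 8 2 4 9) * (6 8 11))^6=(0 4 8 11)(2 6 5 9)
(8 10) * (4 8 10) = (10)(4 8) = [0, 1, 2, 3, 8, 5, 6, 7, 4, 9, 10]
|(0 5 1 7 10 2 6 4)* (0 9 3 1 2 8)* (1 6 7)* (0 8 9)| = |(0 5 2 7 10 9 3 6 4)| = 9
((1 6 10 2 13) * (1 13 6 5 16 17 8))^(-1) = ((1 5 16 17 8)(2 6 10))^(-1) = (1 8 17 16 5)(2 10 6)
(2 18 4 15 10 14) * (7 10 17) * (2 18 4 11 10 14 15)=(2 4)(7 14 18 11 10 15 17)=[0, 1, 4, 3, 2, 5, 6, 14, 8, 9, 15, 10, 12, 13, 18, 17, 16, 7, 11]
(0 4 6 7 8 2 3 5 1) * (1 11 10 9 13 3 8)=(0 4 6 7 1)(2 8)(3 5 11 10 9 13)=[4, 0, 8, 5, 6, 11, 7, 1, 2, 13, 9, 10, 12, 3]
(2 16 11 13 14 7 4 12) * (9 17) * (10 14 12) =(2 16 11 13 12)(4 10 14 7)(9 17) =[0, 1, 16, 3, 10, 5, 6, 4, 8, 17, 14, 13, 2, 12, 7, 15, 11, 9]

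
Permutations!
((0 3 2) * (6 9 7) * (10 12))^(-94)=(12)(0 2 3)(6 7 9)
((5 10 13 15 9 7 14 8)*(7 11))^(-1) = (5 8 14 7 11 9 15 13 10)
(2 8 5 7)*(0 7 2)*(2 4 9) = (0 7)(2 8 5 4 9) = [7, 1, 8, 3, 9, 4, 6, 0, 5, 2]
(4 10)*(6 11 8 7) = (4 10)(6 11 8 7) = [0, 1, 2, 3, 10, 5, 11, 6, 7, 9, 4, 8]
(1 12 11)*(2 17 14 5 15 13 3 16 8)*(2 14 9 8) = (1 12 11)(2 17 9 8 14 5 15 13 3 16) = [0, 12, 17, 16, 4, 15, 6, 7, 14, 8, 10, 1, 11, 3, 5, 13, 2, 9]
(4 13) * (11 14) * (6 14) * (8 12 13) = (4 8 12 13)(6 14 11) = [0, 1, 2, 3, 8, 5, 14, 7, 12, 9, 10, 6, 13, 4, 11]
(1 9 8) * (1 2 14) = (1 9 8 2 14) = [0, 9, 14, 3, 4, 5, 6, 7, 2, 8, 10, 11, 12, 13, 1]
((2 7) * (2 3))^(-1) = (2 3 7)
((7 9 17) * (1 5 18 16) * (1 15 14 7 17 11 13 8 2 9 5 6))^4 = (2 8 13 11 9)(5 14 16)(7 15 18)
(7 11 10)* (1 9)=[0, 9, 2, 3, 4, 5, 6, 11, 8, 1, 7, 10]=(1 9)(7 11 10)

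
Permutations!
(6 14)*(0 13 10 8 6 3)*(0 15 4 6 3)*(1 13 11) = (0 11 1 13 10 8 3 15 4 6 14) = [11, 13, 2, 15, 6, 5, 14, 7, 3, 9, 8, 1, 12, 10, 0, 4]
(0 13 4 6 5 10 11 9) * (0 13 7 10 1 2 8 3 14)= (0 7 10 11 9 13 4 6 5 1 2 8 3 14)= [7, 2, 8, 14, 6, 1, 5, 10, 3, 13, 11, 9, 12, 4, 0]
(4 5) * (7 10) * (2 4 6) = (2 4 5 6)(7 10) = [0, 1, 4, 3, 5, 6, 2, 10, 8, 9, 7]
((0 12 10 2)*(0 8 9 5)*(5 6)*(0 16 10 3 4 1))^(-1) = ((0 12 3 4 1)(2 8 9 6 5 16 10))^(-1) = (0 1 4 3 12)(2 10 16 5 6 9 8)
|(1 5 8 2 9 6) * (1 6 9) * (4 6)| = 4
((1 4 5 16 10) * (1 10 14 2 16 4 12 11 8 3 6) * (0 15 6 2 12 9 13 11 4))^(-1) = ((0 15 6 1 9 13 11 8 3 2 16 14 12 4 5))^(-1) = (0 5 4 12 14 16 2 3 8 11 13 9 1 6 15)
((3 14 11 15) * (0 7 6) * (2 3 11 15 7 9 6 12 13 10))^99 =((0 9 6)(2 3 14 15 11 7 12 13 10))^99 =(15)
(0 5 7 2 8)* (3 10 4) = [5, 1, 8, 10, 3, 7, 6, 2, 0, 9, 4] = (0 5 7 2 8)(3 10 4)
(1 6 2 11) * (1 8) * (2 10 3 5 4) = (1 6 10 3 5 4 2 11 8) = [0, 6, 11, 5, 2, 4, 10, 7, 1, 9, 3, 8]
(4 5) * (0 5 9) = (0 5 4 9) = [5, 1, 2, 3, 9, 4, 6, 7, 8, 0]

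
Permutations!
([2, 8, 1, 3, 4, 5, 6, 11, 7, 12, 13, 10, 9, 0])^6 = [10, 0, 13, 3, 4, 5, 6, 1, 2, 9, 7, 8, 12, 11]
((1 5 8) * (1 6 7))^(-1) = ((1 5 8 6 7))^(-1) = (1 7 6 8 5)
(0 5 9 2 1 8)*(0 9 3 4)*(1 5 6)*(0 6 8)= (0 8 9 2 5 3 4 6 1)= [8, 0, 5, 4, 6, 3, 1, 7, 9, 2]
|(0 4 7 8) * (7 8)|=|(0 4 8)|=3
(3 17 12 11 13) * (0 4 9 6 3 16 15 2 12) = (0 4 9 6 3 17)(2 12 11 13 16 15) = [4, 1, 12, 17, 9, 5, 3, 7, 8, 6, 10, 13, 11, 16, 14, 2, 15, 0]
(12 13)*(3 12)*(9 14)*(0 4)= (0 4)(3 12 13)(9 14)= [4, 1, 2, 12, 0, 5, 6, 7, 8, 14, 10, 11, 13, 3, 9]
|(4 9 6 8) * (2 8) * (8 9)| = 6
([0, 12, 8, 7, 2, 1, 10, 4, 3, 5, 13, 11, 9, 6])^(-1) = (1 5 9 12)(2 4 7 3 8)(6 13 10)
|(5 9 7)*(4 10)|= |(4 10)(5 9 7)|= 6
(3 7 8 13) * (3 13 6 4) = (13)(3 7 8 6 4) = [0, 1, 2, 7, 3, 5, 4, 8, 6, 9, 10, 11, 12, 13]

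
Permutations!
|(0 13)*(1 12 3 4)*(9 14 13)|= |(0 9 14 13)(1 12 3 4)|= 4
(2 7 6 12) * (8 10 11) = (2 7 6 12)(8 10 11) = [0, 1, 7, 3, 4, 5, 12, 6, 10, 9, 11, 8, 2]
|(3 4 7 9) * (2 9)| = 5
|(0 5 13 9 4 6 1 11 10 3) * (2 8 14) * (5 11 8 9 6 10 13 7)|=12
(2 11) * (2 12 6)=[0, 1, 11, 3, 4, 5, 2, 7, 8, 9, 10, 12, 6]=(2 11 12 6)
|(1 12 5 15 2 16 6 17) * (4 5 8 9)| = 11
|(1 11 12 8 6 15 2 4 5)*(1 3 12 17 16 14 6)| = 13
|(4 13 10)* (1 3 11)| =3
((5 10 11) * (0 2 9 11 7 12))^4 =(0 5)(2 10)(7 9)(11 12)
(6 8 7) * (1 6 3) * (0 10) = (0 10)(1 6 8 7 3) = [10, 6, 2, 1, 4, 5, 8, 3, 7, 9, 0]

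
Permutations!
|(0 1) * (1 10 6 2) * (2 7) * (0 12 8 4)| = |(0 10 6 7 2 1 12 8 4)| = 9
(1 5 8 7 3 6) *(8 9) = (1 5 9 8 7 3 6) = [0, 5, 2, 6, 4, 9, 1, 3, 7, 8]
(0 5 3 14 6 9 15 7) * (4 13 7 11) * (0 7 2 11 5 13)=(0 13 2 11 4)(3 14 6 9 15 5)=[13, 1, 11, 14, 0, 3, 9, 7, 8, 15, 10, 4, 12, 2, 6, 5]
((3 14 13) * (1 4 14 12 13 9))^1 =((1 4 14 9)(3 12 13))^1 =(1 4 14 9)(3 12 13)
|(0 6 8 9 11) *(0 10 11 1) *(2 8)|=6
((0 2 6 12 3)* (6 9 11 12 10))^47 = ((0 2 9 11 12 3)(6 10))^47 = (0 3 12 11 9 2)(6 10)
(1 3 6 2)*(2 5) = (1 3 6 5 2) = [0, 3, 1, 6, 4, 2, 5]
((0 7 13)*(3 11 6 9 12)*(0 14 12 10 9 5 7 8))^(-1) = ((0 8)(3 11 6 5 7 13 14 12)(9 10))^(-1) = (0 8)(3 12 14 13 7 5 6 11)(9 10)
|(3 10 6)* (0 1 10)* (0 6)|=6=|(0 1 10)(3 6)|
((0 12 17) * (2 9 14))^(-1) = ((0 12 17)(2 9 14))^(-1) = (0 17 12)(2 14 9)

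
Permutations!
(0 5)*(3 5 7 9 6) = [7, 1, 2, 5, 4, 0, 3, 9, 8, 6] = (0 7 9 6 3 5)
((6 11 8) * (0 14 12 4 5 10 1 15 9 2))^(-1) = (0 2 9 15 1 10 5 4 12 14)(6 8 11)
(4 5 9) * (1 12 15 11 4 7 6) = (1 12 15 11 4 5 9 7 6) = [0, 12, 2, 3, 5, 9, 1, 6, 8, 7, 10, 4, 15, 13, 14, 11]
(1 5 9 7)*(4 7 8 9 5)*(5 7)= [0, 4, 2, 3, 5, 7, 6, 1, 9, 8]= (1 4 5 7)(8 9)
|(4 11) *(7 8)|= 2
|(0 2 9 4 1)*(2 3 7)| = |(0 3 7 2 9 4 1)| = 7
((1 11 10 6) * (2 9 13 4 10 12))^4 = ((1 11 12 2 9 13 4 10 6))^4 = (1 9 6 2 10 12 4 11 13)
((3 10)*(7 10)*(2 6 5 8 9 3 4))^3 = ((2 6 5 8 9 3 7 10 4))^3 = (2 8 7)(3 4 5)(6 9 10)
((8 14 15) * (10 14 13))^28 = (8 14 13 15 10)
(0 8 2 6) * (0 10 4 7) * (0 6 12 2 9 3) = (0 8 9 3)(2 12)(4 7 6 10) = [8, 1, 12, 0, 7, 5, 10, 6, 9, 3, 4, 11, 2]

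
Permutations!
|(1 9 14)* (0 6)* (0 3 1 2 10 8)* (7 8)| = 10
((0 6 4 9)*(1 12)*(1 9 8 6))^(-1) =(0 9 12 1)(4 6 8)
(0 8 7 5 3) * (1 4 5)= (0 8 7 1 4 5 3)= [8, 4, 2, 0, 5, 3, 6, 1, 7]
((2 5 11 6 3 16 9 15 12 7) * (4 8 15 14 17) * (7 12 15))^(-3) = (2 4 9 6)(3 5 8 14)(7 17 16 11)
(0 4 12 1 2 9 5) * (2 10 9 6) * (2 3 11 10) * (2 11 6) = [4, 11, 2, 6, 12, 0, 3, 7, 8, 5, 9, 10, 1] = (0 4 12 1 11 10 9 5)(3 6)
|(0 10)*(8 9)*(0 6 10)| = |(6 10)(8 9)| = 2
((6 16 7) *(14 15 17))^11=((6 16 7)(14 15 17))^11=(6 7 16)(14 17 15)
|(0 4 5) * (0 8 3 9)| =|(0 4 5 8 3 9)| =6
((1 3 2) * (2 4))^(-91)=((1 3 4 2))^(-91)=(1 3 4 2)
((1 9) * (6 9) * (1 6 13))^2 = ((1 13)(6 9))^2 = (13)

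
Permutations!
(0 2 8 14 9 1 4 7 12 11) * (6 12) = [2, 4, 8, 3, 7, 5, 12, 6, 14, 1, 10, 0, 11, 13, 9] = (0 2 8 14 9 1 4 7 6 12 11)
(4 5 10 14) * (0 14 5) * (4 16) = (0 14 16 4)(5 10) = [14, 1, 2, 3, 0, 10, 6, 7, 8, 9, 5, 11, 12, 13, 16, 15, 4]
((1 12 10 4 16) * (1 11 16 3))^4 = ((1 12 10 4 3)(11 16))^4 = (16)(1 3 4 10 12)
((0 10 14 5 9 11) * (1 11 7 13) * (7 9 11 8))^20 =(14)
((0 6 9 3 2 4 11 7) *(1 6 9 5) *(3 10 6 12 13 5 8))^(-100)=(13)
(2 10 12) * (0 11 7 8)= (0 11 7 8)(2 10 12)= [11, 1, 10, 3, 4, 5, 6, 8, 0, 9, 12, 7, 2]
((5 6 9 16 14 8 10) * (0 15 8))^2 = (0 8 5 9 14 15 10 6 16)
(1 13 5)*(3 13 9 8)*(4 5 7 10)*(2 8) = (1 9 2 8 3 13 7 10 4 5) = [0, 9, 8, 13, 5, 1, 6, 10, 3, 2, 4, 11, 12, 7]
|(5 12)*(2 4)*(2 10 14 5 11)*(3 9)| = |(2 4 10 14 5 12 11)(3 9)| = 14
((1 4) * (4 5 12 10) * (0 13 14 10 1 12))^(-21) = ((0 13 14 10 4 12 1 5))^(-21) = (0 10 1 13 4 5 14 12)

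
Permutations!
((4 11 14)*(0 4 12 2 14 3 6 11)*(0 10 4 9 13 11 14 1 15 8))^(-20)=((0 9 13 11 3 6 14 12 2 1 15 8)(4 10))^(-20)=(0 3 2)(1 9 6)(8 11 12)(13 14 15)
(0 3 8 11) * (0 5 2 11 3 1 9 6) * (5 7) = [1, 9, 11, 8, 4, 2, 0, 5, 3, 6, 10, 7] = (0 1 9 6)(2 11 7 5)(3 8)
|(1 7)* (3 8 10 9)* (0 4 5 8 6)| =|(0 4 5 8 10 9 3 6)(1 7)| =8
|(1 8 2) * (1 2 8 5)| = |(8)(1 5)| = 2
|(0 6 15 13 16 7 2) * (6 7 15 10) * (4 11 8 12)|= |(0 7 2)(4 11 8 12)(6 10)(13 16 15)|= 12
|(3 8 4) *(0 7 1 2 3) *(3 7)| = |(0 3 8 4)(1 2 7)| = 12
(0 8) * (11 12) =(0 8)(11 12) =[8, 1, 2, 3, 4, 5, 6, 7, 0, 9, 10, 12, 11]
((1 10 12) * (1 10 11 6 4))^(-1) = (1 4 6 11)(10 12)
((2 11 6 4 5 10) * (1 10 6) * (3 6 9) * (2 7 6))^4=(1 4 2 7 9)(3 10 5 11 6)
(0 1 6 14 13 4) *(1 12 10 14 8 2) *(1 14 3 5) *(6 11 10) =(0 12 6 8 2 14 13 4)(1 11 10 3 5) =[12, 11, 14, 5, 0, 1, 8, 7, 2, 9, 3, 10, 6, 4, 13]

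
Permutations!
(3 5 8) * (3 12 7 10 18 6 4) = (3 5 8 12 7 10 18 6 4) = [0, 1, 2, 5, 3, 8, 4, 10, 12, 9, 18, 11, 7, 13, 14, 15, 16, 17, 6]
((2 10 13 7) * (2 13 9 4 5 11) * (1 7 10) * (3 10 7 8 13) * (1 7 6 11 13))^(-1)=((1 8)(2 7 3 10 9 4 5 13 6 11))^(-1)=(1 8)(2 11 6 13 5 4 9 10 3 7)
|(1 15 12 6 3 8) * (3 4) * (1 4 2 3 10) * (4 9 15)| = |(1 4 10)(2 3 8 9 15 12 6)| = 21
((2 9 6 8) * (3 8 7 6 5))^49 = (2 8 3 5 9)(6 7)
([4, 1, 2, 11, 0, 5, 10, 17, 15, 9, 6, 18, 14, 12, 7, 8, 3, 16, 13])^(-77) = [4, 1, 2, 12, 0, 5, 10, 11, 15, 9, 6, 14, 16, 17, 3, 8, 13, 18, 7]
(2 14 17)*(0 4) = (0 4)(2 14 17) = [4, 1, 14, 3, 0, 5, 6, 7, 8, 9, 10, 11, 12, 13, 17, 15, 16, 2]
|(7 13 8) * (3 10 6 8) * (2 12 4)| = |(2 12 4)(3 10 6 8 7 13)| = 6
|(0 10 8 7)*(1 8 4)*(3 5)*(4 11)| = |(0 10 11 4 1 8 7)(3 5)| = 14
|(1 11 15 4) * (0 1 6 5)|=|(0 1 11 15 4 6 5)|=7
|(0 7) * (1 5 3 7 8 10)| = 7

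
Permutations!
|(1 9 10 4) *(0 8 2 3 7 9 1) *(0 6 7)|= 20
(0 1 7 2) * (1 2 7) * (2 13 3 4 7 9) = [13, 1, 0, 4, 7, 5, 6, 9, 8, 2, 10, 11, 12, 3] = (0 13 3 4 7 9 2)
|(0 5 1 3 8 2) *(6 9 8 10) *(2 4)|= 10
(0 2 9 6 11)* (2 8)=(0 8 2 9 6 11)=[8, 1, 9, 3, 4, 5, 11, 7, 2, 6, 10, 0]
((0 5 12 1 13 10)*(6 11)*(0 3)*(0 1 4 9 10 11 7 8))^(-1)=((0 5 12 4 9 10 3 1 13 11 6 7 8))^(-1)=(0 8 7 6 11 13 1 3 10 9 4 12 5)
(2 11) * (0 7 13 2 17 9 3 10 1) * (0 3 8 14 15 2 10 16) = (0 7 13 10 1 3 16)(2 11 17 9 8 14 15) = [7, 3, 11, 16, 4, 5, 6, 13, 14, 8, 1, 17, 12, 10, 15, 2, 0, 9]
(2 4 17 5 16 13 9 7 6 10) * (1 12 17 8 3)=(1 12 17 5 16 13 9 7 6 10 2 4 8 3)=[0, 12, 4, 1, 8, 16, 10, 6, 3, 7, 2, 11, 17, 9, 14, 15, 13, 5]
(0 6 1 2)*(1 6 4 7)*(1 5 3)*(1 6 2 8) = (0 4 7 5 3 6 2)(1 8) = [4, 8, 0, 6, 7, 3, 2, 5, 1]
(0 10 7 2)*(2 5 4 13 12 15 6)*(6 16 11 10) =(0 6 2)(4 13 12 15 16 11 10 7 5) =[6, 1, 0, 3, 13, 4, 2, 5, 8, 9, 7, 10, 15, 12, 14, 16, 11]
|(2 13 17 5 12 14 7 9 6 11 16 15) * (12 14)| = |(2 13 17 5 14 7 9 6 11 16 15)| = 11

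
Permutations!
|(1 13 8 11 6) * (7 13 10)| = 7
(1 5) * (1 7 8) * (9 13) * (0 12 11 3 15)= [12, 5, 2, 15, 4, 7, 6, 8, 1, 13, 10, 3, 11, 9, 14, 0]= (0 12 11 3 15)(1 5 7 8)(9 13)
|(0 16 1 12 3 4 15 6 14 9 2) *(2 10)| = |(0 16 1 12 3 4 15 6 14 9 10 2)| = 12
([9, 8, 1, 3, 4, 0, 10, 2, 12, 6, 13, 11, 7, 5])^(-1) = (0 5 13 10 6 9)(1 2 7 12 8)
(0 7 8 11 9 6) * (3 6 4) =[7, 1, 2, 6, 3, 5, 0, 8, 11, 4, 10, 9] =(0 7 8 11 9 4 3 6)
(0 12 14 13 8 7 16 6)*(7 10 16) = [12, 1, 2, 3, 4, 5, 0, 7, 10, 9, 16, 11, 14, 8, 13, 15, 6] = (0 12 14 13 8 10 16 6)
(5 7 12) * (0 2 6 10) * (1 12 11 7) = [2, 12, 6, 3, 4, 1, 10, 11, 8, 9, 0, 7, 5] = (0 2 6 10)(1 12 5)(7 11)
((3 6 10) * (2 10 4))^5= (10)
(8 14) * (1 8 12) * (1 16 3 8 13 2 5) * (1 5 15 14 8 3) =[0, 13, 15, 3, 4, 5, 6, 7, 8, 9, 10, 11, 16, 2, 12, 14, 1] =(1 13 2 15 14 12 16)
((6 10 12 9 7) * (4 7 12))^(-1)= ((4 7 6 10)(9 12))^(-1)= (4 10 6 7)(9 12)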